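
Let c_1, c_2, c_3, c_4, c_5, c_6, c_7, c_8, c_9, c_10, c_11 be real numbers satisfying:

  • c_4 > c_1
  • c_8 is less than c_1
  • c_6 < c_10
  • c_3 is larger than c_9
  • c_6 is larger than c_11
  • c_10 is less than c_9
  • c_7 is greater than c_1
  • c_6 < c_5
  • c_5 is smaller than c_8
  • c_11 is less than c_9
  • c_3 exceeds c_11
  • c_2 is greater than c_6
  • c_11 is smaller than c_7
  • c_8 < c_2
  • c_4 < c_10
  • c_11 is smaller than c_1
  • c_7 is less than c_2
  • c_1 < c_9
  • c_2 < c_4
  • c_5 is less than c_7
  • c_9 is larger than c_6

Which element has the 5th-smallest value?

c_1

Piecing the relations together gives one ordering: c_11 < c_6 < c_5 < c_8 < c_1 < c_7 < c_2 < c_4 < c_10 < c_9 < c_3.
The 5th smallest is c_1.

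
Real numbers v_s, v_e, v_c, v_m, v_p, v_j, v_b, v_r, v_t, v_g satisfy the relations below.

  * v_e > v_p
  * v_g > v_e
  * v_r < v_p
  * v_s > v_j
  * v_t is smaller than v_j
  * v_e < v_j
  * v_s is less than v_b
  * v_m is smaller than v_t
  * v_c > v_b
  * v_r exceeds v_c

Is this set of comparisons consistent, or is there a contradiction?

We have v_e < v_j stated directly, yet also v_j < v_s < v_b < v_c < v_r < v_p < v_e by chaining the others — so v_j < v_e. Contradiction.

inconsistent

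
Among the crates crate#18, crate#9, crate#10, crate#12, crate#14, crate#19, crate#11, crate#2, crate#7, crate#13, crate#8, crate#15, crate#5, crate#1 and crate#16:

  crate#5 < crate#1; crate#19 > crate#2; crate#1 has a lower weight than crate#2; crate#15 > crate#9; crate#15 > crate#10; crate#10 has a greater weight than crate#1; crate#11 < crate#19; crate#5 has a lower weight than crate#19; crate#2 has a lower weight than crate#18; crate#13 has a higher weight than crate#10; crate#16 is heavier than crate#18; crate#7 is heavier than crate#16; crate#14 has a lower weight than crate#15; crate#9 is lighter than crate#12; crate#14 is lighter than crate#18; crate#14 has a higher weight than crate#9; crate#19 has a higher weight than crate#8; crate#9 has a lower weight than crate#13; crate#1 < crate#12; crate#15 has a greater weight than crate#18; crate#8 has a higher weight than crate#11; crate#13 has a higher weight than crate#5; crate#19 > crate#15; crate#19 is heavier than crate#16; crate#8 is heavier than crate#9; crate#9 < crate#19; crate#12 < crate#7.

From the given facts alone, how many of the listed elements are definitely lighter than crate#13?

4

The elements the relations force below crate#13 are crate#9, crate#5, crate#1, crate#10 — no chain reaches any other.
That is 4.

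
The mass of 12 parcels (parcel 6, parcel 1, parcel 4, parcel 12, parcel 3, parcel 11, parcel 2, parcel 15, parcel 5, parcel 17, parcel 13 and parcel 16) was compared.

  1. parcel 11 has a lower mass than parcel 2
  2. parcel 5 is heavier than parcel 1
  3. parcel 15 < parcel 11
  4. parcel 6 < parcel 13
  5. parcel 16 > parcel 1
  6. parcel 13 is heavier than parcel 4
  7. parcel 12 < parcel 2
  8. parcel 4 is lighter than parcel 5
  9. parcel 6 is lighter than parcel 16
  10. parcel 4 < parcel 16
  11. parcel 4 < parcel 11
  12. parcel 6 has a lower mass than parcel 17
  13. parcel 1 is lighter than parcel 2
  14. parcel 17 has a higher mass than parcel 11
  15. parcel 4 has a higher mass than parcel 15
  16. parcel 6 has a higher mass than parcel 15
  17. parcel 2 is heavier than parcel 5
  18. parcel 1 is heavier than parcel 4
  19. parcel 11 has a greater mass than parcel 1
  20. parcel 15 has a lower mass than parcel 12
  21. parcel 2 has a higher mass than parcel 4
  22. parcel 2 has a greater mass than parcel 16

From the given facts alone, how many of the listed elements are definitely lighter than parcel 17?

5

Directly below parcel 17: parcel 6, parcel 11.
One step further: parcel 15, parcel 4, parcel 1 (5 so far).
Nothing else is reachable below parcel 17; 5 in all.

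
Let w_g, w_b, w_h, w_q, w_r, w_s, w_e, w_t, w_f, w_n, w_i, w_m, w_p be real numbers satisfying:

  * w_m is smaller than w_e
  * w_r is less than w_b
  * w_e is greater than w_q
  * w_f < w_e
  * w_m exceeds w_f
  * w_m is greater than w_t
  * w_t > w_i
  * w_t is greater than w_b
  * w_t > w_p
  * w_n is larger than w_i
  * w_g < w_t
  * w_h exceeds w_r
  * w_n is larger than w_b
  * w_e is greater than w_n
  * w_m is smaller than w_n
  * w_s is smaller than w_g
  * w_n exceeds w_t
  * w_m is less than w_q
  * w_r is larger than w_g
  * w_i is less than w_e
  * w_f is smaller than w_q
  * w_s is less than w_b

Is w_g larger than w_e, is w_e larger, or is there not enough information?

w_e

Link the given pairs in sequence: w_g < w_r; w_r < w_b; w_b < w_t; w_t < w_m; w_m < w_q; w_q < w_e.
Chaining these gives w_g < w_r < w_b < w_t < w_m < w_q < w_e.
So w_e is larger.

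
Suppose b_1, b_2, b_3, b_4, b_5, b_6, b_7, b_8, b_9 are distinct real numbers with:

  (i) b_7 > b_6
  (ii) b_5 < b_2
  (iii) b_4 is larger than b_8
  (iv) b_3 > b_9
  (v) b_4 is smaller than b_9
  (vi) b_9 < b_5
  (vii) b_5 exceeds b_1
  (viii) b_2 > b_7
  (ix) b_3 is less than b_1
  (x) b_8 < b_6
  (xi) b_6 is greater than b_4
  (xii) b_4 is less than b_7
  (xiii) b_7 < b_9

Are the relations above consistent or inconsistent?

Every relation is compatible with b_8 < b_4 < b_6 < b_7 < b_9 < b_3 < b_1 < b_5 < b_2; the set is consistent.

consistent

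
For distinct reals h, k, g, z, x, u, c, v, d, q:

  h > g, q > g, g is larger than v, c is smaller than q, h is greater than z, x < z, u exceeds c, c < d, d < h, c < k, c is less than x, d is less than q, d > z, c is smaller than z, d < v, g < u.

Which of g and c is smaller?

c

Chaining the given relations: c < x < z < d < v < g.
So c < g; c is the smaller of the two.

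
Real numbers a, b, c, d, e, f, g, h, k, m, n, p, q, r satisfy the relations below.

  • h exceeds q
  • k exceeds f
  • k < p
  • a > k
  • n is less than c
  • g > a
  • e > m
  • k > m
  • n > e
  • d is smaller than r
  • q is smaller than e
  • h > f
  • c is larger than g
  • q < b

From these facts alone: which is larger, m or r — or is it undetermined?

Following every chain through m: above m we get e, n, k, a, g, c, p.
r is not reached, and no chain runs the other way from r to m.
So the given relations leave the order of m and r undetermined.

undetermined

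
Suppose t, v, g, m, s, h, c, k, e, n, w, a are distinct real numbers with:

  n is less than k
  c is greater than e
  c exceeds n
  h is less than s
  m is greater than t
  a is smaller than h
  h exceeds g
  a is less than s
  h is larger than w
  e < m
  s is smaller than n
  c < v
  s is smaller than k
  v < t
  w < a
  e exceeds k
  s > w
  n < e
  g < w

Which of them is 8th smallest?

Chaining the given pairs: g < w < a < h < s < n < k < e < c < v < t < m.
Counting 8 from the smallest end gives e.

e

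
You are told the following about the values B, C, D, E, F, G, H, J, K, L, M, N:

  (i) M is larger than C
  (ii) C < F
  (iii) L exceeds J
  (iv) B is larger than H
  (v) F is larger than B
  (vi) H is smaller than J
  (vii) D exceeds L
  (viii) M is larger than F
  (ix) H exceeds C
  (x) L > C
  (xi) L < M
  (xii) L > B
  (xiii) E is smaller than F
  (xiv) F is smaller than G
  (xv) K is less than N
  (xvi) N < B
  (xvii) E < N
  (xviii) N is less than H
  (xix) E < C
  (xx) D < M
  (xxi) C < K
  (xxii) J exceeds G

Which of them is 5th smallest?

H

The consecutive relations fix a unique order: E < C < K < N < H < B < F < G < J < L < D < M.
The 5th smallest is H.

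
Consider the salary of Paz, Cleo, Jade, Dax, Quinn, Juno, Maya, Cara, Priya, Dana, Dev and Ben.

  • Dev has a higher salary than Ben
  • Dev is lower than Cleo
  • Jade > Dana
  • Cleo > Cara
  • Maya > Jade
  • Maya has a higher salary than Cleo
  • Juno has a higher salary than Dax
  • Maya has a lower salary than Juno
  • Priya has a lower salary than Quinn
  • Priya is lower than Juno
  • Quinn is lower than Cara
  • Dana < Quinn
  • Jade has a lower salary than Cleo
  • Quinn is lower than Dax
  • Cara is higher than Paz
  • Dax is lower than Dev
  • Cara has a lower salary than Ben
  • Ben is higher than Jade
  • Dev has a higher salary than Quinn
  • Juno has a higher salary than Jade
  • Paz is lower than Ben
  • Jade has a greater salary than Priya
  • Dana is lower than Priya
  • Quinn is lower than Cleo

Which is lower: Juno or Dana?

Link the given pairs in sequence: Dana < Priya; Priya < Quinn; Quinn < Dax; Dax < Dev; Dev < Cleo; Cleo < Maya; Maya < Juno.
Chaining these gives Dana < Priya < Quinn < Dax < Dev < Cleo < Maya < Juno.
So Dana < Juno; Dana is the lower of the two.

Dana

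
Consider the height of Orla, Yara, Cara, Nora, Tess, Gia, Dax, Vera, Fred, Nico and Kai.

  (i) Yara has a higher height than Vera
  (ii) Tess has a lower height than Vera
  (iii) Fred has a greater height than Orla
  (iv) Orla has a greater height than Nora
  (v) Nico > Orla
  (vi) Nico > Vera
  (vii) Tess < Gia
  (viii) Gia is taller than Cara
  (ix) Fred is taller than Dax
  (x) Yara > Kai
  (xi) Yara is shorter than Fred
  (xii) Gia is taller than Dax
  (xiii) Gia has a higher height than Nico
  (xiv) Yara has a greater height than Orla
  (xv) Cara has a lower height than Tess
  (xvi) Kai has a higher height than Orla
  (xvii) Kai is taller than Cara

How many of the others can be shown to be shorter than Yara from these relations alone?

6

The elements the relations force below Yara are Cara, Tess, Nora, Vera, Orla, Kai — no chain reaches any other.
That is 6.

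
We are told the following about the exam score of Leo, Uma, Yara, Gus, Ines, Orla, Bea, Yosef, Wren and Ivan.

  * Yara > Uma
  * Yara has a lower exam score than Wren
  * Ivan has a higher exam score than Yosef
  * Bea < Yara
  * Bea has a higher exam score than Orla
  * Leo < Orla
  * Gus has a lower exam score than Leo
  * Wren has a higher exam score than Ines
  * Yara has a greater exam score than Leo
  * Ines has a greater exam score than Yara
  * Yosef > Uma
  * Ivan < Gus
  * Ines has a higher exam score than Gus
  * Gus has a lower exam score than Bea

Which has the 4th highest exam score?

Chaining the given pairs: Uma < Yosef < Ivan < Gus < Leo < Orla < Bea < Yara < Ines < Wren.
The 4th largest is Bea.

Bea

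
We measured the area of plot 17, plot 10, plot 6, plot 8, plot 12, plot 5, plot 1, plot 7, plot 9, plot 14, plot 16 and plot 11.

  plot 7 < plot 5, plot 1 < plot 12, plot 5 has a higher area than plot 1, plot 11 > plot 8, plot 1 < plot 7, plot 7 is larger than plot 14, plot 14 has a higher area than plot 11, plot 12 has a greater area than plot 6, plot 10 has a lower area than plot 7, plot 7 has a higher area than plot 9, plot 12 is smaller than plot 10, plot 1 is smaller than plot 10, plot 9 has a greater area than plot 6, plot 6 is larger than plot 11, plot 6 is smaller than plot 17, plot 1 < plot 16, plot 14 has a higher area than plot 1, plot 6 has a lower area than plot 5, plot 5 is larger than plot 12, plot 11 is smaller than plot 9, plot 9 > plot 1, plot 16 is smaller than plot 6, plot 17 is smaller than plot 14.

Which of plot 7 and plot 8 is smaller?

plot 8

The relevant relations are plot 8 < plot 11; plot 11 < plot 6; plot 6 < plot 12; plot 12 < plot 10; plot 10 < plot 7.
Together: plot 8 < plot 11 < plot 6 < plot 12 < plot 10 < plot 7.
So plot 8 < plot 7; plot 8 is the smaller of the two.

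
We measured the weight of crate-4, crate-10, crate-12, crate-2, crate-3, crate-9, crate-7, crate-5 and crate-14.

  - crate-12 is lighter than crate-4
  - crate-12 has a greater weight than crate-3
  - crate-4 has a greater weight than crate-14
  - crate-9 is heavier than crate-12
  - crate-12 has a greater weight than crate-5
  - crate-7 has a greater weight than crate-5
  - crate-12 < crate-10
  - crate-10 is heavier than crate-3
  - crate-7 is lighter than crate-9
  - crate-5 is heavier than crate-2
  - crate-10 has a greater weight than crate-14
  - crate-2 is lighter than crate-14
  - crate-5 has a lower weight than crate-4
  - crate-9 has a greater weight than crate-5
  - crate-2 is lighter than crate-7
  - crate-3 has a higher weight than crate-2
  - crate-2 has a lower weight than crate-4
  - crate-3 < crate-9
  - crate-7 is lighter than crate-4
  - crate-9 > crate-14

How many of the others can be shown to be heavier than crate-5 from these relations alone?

Directly above crate-5: crate-12, crate-7, crate-9, crate-4.
One step further: crate-10 (5 so far).
No other element is forced above crate-5 by the given relations, so the count is 5.

5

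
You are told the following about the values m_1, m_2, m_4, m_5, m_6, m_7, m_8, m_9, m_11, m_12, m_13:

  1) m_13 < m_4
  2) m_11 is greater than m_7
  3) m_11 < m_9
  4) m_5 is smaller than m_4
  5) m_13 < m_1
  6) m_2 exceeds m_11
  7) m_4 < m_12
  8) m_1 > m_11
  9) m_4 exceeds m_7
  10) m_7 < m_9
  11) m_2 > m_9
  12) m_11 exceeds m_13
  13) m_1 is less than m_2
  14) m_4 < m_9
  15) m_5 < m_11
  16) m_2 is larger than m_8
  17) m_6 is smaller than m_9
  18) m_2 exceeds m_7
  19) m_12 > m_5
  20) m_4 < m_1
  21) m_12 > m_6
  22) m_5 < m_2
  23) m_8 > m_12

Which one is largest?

m_6 is not greatest since m_6 < m_12; m_7 is not greatest since m_7 < m_9; m_13 is not greatest since m_13 < m_11; m_5 is not greatest since m_5 < m_4; m_4 is not greatest since m_4 < m_9; m_11 is not greatest since m_11 < m_2; m_1 is not greatest since m_1 < m_2; m_12 is not greatest since m_12 < m_8; m_8 is not greatest since m_8 < m_2; m_9 is not greatest since m_9 < m_2.
Only m_2 has nothing above it, so m_2 is the largest.

m_2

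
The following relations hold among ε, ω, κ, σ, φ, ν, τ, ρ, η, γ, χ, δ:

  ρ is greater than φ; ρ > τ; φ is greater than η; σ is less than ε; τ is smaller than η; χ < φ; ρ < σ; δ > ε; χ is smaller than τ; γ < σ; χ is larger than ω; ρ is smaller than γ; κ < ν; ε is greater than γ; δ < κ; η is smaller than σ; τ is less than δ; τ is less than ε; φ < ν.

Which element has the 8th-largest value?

Piecing the relations together gives one ordering: ω < χ < τ < η < φ < ρ < γ < σ < ε < δ < κ < ν.
The 8th largest is φ.

φ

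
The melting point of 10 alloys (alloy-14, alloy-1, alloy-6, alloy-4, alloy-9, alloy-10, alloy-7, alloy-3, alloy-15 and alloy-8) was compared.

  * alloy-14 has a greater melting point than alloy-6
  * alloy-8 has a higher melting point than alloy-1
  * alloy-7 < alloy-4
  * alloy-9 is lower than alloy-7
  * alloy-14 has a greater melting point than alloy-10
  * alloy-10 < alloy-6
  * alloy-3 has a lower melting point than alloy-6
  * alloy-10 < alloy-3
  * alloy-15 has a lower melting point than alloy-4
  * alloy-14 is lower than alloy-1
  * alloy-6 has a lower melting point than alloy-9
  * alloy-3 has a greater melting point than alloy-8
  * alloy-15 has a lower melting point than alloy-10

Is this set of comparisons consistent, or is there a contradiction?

inconsistent

Chaining the given relations yields alloy-14 < alloy-1 < alloy-8 < alloy-3 < alloy-6, so alloy-14 < alloy-6. But one relation states alloy-6 < alloy-14. These cannot both hold.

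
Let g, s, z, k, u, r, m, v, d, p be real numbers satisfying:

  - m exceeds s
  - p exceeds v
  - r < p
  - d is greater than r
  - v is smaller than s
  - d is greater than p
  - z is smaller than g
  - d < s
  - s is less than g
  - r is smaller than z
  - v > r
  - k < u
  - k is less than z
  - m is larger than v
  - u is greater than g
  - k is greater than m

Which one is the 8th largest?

p

The consecutive relations fix a unique order: r < v < p < d < s < m < k < z < g < u.
The 8th largest is p.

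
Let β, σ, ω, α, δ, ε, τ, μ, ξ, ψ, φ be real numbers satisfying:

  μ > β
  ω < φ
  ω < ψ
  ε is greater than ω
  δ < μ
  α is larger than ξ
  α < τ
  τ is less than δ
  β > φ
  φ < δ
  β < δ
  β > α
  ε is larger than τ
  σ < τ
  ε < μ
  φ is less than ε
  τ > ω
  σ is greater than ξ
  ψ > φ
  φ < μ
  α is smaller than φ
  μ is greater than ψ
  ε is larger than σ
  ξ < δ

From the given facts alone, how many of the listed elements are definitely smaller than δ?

7

Directly below δ: ξ, φ, τ, β.
One step further: σ, ω, α (7 so far).
No other element is forced below δ by the given relations, so the count is 7.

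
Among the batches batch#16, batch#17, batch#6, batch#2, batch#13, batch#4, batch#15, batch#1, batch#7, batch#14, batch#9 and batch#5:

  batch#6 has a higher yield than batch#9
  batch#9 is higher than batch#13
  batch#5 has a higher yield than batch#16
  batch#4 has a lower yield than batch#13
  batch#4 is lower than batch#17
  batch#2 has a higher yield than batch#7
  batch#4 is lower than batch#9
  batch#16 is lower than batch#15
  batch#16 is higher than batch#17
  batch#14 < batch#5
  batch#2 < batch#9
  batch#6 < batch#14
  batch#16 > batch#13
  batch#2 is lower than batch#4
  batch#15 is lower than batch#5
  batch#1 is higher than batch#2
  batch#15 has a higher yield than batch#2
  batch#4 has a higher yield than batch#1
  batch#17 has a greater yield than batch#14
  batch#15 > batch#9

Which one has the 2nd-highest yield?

The consecutive relations fix a unique order: batch#7 < batch#2 < batch#1 < batch#4 < batch#13 < batch#9 < batch#6 < batch#14 < batch#17 < batch#16 < batch#15 < batch#5.
The 2nd largest is batch#15.

batch#15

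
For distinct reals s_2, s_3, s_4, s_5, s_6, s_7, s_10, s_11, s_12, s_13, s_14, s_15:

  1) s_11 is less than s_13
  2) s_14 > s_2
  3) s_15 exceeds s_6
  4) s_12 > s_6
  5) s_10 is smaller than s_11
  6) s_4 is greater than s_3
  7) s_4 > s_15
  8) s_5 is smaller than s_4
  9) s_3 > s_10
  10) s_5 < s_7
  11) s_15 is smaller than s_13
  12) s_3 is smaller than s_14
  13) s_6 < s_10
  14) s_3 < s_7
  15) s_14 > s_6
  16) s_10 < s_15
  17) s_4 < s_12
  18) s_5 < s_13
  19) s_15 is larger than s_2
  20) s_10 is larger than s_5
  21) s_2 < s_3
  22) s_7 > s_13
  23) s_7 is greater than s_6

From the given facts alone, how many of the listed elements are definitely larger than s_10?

8

Directly above s_10: s_15, s_3, s_11.
One step further: s_14, s_4, s_13, s_7 (7 so far).
One step further: s_12 (8 so far).
Nothing else is reachable above s_10; 8 in all.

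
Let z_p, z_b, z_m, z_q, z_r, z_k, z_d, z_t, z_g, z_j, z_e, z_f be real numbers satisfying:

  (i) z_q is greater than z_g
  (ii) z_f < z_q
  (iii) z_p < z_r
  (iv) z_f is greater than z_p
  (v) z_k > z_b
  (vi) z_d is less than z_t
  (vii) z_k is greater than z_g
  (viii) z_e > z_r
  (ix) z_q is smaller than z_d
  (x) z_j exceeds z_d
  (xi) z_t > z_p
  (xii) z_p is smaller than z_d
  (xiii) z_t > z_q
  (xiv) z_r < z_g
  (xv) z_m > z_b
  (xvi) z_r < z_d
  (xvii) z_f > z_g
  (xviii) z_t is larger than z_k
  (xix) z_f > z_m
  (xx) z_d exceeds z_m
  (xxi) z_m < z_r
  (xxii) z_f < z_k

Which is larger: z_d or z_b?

z_d

The relevant relations are z_b < z_m; z_m < z_r; z_r < z_g; z_g < z_f; z_f < z_q; z_q < z_d.
Chaining these gives z_b < z_m < z_r < z_g < z_f < z_q < z_d.
So z_b < z_d; z_d is the larger of the two.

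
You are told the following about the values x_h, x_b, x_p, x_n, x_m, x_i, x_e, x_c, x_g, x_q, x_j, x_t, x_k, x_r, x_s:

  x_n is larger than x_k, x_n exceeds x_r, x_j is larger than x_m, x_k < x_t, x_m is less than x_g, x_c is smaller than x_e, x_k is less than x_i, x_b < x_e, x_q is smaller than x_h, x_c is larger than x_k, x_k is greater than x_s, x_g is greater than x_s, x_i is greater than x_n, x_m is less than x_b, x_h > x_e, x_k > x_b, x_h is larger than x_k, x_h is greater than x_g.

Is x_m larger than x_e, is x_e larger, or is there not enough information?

Chaining the given relations: x_m < x_b < x_k < x_c < x_e.
So x_e is larger.

x_e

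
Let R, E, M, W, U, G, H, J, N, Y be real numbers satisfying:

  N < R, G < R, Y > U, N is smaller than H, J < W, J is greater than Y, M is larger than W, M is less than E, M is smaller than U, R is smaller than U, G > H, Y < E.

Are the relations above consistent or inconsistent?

We have M < U stated directly, yet also U < Y < J < W < M by chaining the others — so U < M. Contradiction.

inconsistent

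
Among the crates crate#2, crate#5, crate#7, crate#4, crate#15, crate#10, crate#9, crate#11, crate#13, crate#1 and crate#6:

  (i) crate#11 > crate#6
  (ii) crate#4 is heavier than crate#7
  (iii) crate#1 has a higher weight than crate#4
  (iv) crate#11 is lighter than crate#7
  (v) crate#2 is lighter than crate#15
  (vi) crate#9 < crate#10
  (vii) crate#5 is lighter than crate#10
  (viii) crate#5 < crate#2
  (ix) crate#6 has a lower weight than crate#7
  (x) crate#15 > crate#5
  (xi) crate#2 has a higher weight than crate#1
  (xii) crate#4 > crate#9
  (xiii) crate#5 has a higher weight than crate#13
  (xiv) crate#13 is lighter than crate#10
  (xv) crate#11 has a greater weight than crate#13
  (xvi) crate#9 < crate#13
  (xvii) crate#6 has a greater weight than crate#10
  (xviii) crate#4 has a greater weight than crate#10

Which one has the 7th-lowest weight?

crate#7

Chaining the given pairs: crate#9 < crate#13 < crate#5 < crate#10 < crate#6 < crate#11 < crate#7 < crate#4 < crate#1 < crate#2 < crate#15.
Counting 7 from the smallest end gives crate#7.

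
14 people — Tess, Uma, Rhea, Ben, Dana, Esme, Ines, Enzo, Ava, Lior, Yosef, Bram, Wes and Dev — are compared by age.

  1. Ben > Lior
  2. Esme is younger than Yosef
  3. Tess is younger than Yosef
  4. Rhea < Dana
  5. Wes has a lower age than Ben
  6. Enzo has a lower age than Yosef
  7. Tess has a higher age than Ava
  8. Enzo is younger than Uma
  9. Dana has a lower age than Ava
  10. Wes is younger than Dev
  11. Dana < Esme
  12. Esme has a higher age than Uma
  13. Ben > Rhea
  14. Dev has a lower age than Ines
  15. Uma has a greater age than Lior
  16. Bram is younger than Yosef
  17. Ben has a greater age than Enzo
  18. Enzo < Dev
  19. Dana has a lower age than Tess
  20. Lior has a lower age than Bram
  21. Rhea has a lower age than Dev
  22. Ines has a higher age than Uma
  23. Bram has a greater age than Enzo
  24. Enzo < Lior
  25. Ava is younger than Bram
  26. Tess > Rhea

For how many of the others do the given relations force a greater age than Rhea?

Directly above Rhea: Dana, Ben, Dev, Tess.
One step further: Ava, Esme, Ines, Yosef (8 so far).
One step further: Bram (9 so far).
Nothing else is reachable above Rhea; 9 in all.

9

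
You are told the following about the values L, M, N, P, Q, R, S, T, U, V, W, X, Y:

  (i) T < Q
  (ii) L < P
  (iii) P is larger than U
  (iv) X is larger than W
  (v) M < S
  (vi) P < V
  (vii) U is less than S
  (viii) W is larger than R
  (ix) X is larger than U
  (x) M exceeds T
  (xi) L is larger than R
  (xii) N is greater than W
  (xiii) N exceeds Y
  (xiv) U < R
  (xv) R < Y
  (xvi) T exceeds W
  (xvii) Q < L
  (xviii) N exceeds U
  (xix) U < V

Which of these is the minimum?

R is not least since U < R; W is not least since R < W; T is not least since W < T; X is not least since W < X; Y is not least since R < Y; Q is not least since T < Q; M is not least since T < M; L is not least since Q < L; P is not least since L < P; S is not least since M < S; N is not least since W < N; V is not least since P < V.
Only U has nothing below it, so U is the minimum.

U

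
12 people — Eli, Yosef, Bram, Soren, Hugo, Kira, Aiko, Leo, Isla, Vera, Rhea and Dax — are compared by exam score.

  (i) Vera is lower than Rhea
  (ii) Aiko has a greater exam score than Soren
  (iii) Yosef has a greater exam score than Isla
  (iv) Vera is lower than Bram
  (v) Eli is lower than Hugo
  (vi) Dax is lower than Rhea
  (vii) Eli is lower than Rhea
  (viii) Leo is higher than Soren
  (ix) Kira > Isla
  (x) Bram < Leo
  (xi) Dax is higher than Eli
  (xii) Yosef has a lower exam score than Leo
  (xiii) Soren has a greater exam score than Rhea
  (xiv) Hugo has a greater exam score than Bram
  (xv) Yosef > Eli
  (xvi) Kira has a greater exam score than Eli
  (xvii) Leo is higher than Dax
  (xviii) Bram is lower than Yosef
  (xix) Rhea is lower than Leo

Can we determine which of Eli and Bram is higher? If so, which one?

Following every chain through Eli: above Eli we get Dax, Kira, Rhea, Yosef, Soren, Leo, Aiko, Hugo.
Bram is not reached, and no chain runs the other way from Bram to Eli.
So the given relations leave the order of Eli and Bram undetermined.

undetermined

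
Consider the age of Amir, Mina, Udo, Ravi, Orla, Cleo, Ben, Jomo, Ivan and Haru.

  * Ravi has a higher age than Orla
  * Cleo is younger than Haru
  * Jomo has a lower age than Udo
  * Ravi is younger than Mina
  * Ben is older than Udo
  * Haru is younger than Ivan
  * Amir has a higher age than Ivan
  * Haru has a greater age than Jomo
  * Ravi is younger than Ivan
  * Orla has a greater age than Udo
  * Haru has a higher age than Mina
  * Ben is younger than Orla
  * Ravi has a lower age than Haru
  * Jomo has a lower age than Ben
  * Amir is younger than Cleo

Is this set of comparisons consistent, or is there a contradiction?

inconsistent

Chaining the given relations yields Haru < Ivan < Amir < Cleo, so Haru < Cleo. But one relation states Cleo < Haru. These cannot both hold.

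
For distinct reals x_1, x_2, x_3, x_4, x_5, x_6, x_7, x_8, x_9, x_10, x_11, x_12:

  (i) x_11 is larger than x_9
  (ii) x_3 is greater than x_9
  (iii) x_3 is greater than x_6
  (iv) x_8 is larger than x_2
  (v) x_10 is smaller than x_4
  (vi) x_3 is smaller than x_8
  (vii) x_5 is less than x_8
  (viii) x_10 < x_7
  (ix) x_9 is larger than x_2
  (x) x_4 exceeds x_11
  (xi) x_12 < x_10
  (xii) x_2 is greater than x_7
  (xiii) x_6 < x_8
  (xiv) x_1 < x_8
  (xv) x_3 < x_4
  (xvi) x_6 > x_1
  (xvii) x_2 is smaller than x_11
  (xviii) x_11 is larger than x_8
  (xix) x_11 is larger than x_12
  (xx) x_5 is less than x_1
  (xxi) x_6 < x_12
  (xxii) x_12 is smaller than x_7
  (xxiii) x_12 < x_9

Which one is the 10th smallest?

x_8

The consecutive relations fix a unique order: x_5 < x_1 < x_6 < x_12 < x_10 < x_7 < x_2 < x_9 < x_3 < x_8 < x_11 < x_4.
The 10th smallest is x_8.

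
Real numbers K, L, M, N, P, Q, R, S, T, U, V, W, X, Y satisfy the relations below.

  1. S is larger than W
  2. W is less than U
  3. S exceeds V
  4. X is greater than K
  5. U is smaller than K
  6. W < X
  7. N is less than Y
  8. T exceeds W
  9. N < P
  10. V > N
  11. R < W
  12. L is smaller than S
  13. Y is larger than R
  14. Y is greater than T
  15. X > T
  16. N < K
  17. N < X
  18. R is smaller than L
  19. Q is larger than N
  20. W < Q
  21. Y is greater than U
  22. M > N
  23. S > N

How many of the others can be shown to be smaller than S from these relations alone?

5

Directly below S: N, W, V, L.
One step further: R (5 so far).
Nothing else is reachable below S; 5 in all.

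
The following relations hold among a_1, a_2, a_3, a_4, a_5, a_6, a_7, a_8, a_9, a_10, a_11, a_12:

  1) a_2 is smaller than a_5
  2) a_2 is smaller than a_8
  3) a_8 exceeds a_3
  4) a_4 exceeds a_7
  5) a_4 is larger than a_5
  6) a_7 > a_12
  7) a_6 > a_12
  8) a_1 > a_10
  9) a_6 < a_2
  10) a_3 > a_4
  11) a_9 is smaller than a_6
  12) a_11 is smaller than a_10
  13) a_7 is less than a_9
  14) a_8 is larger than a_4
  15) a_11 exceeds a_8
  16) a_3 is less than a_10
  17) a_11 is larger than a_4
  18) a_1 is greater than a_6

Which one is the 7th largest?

Chaining the given pairs: a_12 < a_7 < a_9 < a_6 < a_2 < a_5 < a_4 < a_3 < a_8 < a_11 < a_10 < a_1.
The 7th largest is a_5.

a_5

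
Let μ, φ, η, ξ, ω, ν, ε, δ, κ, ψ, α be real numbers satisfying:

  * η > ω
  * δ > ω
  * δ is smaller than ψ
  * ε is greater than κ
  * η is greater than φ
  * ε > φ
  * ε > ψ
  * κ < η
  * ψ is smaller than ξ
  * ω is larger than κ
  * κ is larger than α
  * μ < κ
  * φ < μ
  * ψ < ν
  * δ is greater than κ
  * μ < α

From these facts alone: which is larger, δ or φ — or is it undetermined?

Chaining the given relations: φ < μ < α < κ < ω < δ.
So δ is larger.

δ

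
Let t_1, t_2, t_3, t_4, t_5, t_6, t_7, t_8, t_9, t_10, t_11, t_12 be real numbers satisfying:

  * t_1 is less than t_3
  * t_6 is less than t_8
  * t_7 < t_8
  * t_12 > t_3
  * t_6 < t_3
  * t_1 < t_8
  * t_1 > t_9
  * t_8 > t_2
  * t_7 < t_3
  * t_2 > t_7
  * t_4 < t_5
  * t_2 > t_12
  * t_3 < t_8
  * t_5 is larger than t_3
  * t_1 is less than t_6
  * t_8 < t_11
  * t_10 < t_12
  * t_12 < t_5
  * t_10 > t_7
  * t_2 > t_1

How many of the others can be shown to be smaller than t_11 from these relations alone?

9

Directly below t_11: t_8.
One step further: t_1, t_7, t_6, t_3, t_2 (6 so far).
One step further: t_9, t_12 (8 so far).
One step further: t_10 (9 so far).
No other element is forced below t_11 by the given relations, so the count is 9.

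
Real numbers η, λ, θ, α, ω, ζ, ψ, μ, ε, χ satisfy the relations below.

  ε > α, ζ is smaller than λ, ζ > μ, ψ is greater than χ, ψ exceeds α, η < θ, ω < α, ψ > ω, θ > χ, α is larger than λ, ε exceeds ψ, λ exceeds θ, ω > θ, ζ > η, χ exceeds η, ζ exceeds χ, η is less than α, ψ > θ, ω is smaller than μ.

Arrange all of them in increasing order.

Each adjacent pair is fixed by a given relation: η < χ; χ < θ; θ < ω; ω < μ; μ < ζ; ζ < λ; λ < α; α < ψ; ψ < ε. Chaining them end to end gives the full order.

η < χ < θ < ω < μ < ζ < λ < α < ψ < ε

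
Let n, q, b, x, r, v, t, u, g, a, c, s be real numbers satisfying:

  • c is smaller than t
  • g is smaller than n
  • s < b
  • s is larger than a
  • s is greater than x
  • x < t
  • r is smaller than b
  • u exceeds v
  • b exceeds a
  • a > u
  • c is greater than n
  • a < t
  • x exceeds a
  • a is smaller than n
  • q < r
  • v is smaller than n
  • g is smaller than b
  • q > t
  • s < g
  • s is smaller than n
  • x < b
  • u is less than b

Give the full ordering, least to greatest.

The consecutive links are each given: v < u; u < a; a < x; x < s; s < g; g < n; n < c; c < t; t < q; q < r; r < b.

v < u < a < x < s < g < n < c < t < q < r < b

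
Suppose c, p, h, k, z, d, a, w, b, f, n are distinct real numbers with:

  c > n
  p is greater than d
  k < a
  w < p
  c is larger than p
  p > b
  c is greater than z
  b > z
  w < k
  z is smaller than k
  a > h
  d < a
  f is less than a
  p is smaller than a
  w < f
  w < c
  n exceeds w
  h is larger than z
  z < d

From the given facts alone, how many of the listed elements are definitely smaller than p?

The elements the relations force below p are z, d, b, w — no chain reaches any other.
That is 4.

4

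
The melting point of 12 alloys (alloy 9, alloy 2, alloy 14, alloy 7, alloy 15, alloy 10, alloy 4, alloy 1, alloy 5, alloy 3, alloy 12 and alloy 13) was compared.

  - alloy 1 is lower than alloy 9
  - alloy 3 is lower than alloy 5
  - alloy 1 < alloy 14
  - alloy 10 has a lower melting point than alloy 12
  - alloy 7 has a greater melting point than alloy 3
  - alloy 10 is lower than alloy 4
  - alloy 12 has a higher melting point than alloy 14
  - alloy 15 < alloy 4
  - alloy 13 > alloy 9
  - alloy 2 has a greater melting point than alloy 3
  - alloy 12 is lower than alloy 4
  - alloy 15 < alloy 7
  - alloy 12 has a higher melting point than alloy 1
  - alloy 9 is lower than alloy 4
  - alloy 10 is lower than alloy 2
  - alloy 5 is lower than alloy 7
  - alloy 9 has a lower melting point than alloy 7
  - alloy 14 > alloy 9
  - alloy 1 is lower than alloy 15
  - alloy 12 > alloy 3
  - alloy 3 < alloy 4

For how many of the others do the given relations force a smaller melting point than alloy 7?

From alloy 7 the given relations immediately reach alloy 9, alloy 3, alloy 5, alloy 15.
From those, alloy 1 — 5 in total.
No other element is forced below alloy 7 by the given relations, so the count is 5.

5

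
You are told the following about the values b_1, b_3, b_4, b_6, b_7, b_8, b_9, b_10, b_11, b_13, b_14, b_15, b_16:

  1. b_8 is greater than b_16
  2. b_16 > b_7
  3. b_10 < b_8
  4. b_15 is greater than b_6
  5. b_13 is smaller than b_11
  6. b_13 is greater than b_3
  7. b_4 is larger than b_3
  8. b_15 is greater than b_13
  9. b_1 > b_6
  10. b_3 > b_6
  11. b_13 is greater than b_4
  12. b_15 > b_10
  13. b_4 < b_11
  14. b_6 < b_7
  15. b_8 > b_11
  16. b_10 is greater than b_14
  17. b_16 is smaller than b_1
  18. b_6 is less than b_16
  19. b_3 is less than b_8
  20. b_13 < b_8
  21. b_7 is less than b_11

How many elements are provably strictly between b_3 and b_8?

Chaining upward from b_3 reaches: b_4, b_13, b_11, b_15.
Chaining downward from b_8 reaches: b_6, b_4, b_14, b_13, b_7, b_10, b_16, b_11.
Strictly between b_3 and b_8 are those in both lists: b_4, b_13, b_11 — 3 elements.

3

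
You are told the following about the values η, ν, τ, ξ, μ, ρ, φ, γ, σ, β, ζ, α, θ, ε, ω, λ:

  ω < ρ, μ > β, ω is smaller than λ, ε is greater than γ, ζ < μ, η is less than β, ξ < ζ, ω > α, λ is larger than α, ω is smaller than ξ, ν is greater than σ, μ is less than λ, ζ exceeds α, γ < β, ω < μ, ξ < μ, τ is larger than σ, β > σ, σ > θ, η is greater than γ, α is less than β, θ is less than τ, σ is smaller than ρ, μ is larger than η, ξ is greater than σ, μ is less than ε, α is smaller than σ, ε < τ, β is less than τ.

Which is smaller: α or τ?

α < σ and σ < ξ give α < ξ.
With ξ < ζ: α < σ < ξ < ζ.
With ζ < μ: α < σ < ξ < ζ < μ.
Then μ < ε extends the chain to ε.
With ε < τ: α < σ < ξ < ζ < μ < ε < τ.
So α < τ; α is the smaller of the two.

α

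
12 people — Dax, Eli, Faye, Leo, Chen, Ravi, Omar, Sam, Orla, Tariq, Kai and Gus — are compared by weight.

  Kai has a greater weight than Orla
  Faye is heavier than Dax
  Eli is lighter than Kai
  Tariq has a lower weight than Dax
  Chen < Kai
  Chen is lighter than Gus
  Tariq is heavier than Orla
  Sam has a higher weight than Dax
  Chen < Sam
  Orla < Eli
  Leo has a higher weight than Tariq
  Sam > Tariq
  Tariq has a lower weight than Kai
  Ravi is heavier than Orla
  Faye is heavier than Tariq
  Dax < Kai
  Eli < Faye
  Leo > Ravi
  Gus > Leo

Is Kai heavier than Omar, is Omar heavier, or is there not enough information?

Following every chain through Omar: nothing is chained to Omar.
Kai is not reached, and no chain runs the other way from Kai to Omar.
So the given relations leave the order of Omar and Kai undetermined.

undetermined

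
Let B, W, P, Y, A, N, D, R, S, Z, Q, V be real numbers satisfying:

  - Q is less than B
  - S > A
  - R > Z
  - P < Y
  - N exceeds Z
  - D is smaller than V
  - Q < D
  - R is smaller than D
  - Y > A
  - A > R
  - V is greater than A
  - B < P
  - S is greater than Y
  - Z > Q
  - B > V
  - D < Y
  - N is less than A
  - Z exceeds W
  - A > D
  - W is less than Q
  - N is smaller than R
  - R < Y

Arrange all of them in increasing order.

W < Q < Z < N < R < D < A < V < B < P < Y < S

Nothing is placed below W, so it is least; from there W < Q; Q < Z; Z < N; N < R; R < D; D < A; A < V; V < B; B < P; P < Y; Y < S, each given directly.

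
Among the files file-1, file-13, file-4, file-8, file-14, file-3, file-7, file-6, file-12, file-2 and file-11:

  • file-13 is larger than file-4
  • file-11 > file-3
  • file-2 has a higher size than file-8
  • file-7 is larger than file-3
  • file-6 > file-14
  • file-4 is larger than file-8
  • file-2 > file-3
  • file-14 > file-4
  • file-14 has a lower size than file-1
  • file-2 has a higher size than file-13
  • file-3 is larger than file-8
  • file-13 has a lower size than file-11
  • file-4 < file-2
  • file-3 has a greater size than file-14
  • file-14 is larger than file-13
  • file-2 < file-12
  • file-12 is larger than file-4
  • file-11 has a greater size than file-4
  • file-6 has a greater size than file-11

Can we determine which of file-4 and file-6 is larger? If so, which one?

file-6

The relevant relations are file-4 < file-14; file-14 < file-3; file-3 < file-11; file-11 < file-6.
Chaining these gives file-4 < file-14 < file-3 < file-11 < file-6.
So file-6 is larger.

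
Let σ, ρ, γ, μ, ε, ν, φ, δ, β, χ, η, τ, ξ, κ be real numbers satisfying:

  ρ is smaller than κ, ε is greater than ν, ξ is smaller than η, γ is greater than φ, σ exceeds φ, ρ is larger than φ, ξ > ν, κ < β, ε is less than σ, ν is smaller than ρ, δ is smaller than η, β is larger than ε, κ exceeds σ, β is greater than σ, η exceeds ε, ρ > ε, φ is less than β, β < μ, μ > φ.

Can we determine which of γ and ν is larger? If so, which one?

Following every chain through ν: above ν we get ξ, ε, σ, ρ, κ, η, β, μ.
γ is not reached, and no chain runs the other way from γ to ν.
So the given relations leave the order of ν and γ undetermined.

undetermined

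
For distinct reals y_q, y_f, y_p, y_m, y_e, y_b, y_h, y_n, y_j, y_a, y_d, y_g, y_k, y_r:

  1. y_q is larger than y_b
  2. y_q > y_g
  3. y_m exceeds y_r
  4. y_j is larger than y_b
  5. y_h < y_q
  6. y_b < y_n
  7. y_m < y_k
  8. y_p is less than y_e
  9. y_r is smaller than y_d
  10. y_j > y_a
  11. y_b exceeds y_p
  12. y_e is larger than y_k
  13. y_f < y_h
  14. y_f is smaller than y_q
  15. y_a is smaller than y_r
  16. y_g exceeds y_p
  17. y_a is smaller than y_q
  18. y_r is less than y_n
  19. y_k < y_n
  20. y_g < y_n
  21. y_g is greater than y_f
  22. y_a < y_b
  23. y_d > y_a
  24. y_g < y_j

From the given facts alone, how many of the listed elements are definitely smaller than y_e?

From y_e the given relations immediately reach y_k, y_p.
From those, y_m — 3 in total.
From those, y_r — 4 in total.
From those, y_a — 5 in total.
Nothing else is reachable below y_e; 5 in all.

5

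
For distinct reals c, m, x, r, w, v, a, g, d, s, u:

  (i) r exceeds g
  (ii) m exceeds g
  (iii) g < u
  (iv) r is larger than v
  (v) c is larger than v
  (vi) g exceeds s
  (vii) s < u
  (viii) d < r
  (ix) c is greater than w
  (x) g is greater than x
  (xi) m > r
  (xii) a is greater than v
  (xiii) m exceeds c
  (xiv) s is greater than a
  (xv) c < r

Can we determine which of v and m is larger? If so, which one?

m

v < a and a < s give v < s.
Then s < g extends the chain to g.
With g < r: v < a < s < g < r.
With r < m: v < a < s < g < r < m.
So m is larger.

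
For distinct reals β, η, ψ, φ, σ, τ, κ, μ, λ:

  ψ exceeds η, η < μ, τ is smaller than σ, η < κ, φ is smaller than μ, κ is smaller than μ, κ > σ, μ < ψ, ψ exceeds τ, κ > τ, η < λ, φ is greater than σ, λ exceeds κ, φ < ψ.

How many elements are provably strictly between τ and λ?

2

Chaining upward from τ reaches: σ, κ, φ, μ, ψ.
Chaining downward from λ reaches: η, σ, κ.
Strictly between τ and λ are those in both lists: σ, κ — 2 elements.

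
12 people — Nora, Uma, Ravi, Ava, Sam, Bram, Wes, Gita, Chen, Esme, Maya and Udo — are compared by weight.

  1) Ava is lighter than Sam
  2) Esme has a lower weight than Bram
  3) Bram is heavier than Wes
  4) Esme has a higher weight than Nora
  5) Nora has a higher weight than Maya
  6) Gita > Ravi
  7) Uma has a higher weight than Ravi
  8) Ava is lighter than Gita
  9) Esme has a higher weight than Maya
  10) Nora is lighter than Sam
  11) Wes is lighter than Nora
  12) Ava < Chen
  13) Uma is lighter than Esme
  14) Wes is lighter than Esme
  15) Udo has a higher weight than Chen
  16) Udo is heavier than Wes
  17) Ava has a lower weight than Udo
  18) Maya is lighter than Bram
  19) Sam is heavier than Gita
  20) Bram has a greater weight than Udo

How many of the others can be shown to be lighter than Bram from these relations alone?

9

The elements the relations force below Bram are Maya, Ava, Wes, Ravi, Chen, Nora, Uma, Udo, Esme — no chain reaches any other.
That is 9.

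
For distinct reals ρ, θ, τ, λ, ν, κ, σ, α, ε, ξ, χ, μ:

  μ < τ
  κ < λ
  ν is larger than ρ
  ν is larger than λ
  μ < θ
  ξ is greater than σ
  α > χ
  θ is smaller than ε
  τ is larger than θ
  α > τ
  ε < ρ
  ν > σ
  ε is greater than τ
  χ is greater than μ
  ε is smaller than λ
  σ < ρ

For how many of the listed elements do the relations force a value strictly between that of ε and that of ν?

2

Chaining upward from ε reaches: λ, ρ.
Chaining downward from ν reaches: μ, κ, θ, σ, τ, λ, ρ.
Strictly between ε and ν are those in both lists: λ, ρ — 2 elements.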